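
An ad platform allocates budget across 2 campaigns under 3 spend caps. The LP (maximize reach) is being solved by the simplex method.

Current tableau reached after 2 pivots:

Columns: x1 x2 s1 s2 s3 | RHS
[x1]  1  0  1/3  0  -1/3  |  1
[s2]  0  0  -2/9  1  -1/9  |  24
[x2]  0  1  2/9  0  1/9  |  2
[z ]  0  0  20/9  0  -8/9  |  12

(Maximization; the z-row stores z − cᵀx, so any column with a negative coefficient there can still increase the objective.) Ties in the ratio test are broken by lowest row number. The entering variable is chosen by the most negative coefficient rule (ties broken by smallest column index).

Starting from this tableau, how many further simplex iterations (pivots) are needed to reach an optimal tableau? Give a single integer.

1

pivot: s3 in, x2 out → z = 28
No improving column remains; optimal.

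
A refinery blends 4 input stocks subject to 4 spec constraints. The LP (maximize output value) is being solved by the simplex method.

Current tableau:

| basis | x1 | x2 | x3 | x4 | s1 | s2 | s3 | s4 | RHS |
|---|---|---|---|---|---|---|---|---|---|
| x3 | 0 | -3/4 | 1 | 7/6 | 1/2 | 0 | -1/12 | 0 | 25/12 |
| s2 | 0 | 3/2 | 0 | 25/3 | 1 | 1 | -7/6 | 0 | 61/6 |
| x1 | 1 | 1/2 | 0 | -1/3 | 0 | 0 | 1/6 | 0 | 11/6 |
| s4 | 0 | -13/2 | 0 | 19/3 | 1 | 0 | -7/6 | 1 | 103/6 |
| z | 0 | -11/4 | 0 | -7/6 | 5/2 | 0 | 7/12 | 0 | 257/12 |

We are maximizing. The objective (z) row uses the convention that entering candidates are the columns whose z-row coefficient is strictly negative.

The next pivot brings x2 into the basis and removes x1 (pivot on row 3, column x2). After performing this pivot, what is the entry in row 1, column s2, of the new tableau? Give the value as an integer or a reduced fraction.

Pivot element is row 3, column x2: 1/2.
Normalize row 3: new (row 3, s2) = 0/(1/2) = 0.
row 1 ← row 1 − (-3/4)·(new row 3): 0 − (-3/4)·0 = 0.

0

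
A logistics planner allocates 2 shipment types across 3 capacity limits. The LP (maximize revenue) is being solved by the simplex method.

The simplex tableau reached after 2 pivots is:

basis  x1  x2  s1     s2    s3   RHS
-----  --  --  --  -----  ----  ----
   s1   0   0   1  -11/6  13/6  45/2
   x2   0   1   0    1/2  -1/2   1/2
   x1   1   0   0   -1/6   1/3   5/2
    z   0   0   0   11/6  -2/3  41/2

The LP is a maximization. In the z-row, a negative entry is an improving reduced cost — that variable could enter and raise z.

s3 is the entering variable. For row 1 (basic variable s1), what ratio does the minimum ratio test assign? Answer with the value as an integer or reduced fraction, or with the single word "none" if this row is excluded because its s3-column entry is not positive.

Ratio = RHS / (s3 entry) = (45/2) / (13/6) = 135/13.

135/13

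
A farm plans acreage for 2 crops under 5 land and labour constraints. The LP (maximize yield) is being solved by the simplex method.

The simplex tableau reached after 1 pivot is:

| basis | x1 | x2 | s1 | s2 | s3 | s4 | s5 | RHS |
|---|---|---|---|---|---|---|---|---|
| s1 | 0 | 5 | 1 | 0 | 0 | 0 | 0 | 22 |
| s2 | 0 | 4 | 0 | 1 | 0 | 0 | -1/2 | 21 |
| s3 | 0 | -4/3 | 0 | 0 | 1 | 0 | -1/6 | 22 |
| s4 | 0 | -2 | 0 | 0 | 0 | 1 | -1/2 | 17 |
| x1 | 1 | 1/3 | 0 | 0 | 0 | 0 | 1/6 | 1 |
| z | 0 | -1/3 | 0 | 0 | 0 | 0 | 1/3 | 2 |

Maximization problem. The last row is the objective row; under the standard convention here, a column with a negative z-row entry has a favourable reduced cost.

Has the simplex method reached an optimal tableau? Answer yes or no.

no

Column x2 has objective-row coefficient -1/3, which is negative; an improving pivot exists, so not yet optimal.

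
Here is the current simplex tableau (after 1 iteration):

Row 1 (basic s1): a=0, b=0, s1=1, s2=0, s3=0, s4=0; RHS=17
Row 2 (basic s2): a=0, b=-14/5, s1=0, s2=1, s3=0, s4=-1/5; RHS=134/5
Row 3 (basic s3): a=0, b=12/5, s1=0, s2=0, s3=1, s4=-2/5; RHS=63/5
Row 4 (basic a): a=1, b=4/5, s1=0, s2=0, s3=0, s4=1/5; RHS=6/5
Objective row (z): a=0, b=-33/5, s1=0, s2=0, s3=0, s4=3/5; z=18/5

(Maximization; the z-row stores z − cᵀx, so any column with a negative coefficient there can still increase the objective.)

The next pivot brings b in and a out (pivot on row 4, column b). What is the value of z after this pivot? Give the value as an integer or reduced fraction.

Minimum ratio for b: (6/5)/(4/5) = 3/2.
z changes by −(z-row coeff of b)·ratio = −(-33/5)·(3/2) = 99/10.
New z = 18/5 + (99/10) = 27/2.

27/2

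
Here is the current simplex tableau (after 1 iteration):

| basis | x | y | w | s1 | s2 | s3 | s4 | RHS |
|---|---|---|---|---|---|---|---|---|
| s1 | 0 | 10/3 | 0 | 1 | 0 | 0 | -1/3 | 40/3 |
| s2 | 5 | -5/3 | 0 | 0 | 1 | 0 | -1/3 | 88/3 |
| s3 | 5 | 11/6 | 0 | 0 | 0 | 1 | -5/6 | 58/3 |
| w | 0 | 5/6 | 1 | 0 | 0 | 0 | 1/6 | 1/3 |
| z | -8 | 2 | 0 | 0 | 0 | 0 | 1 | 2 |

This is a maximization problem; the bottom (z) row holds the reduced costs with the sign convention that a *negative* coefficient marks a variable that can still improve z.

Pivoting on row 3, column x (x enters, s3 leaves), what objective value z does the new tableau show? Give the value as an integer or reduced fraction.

Minimum ratio for x: (58/3)/5 = 58/15.
z changes by −(z-row coeff of x)·ratio = −(-8)·(58/15) = 464/15.
New z = 2 + (464/15) = 494/15.

494/15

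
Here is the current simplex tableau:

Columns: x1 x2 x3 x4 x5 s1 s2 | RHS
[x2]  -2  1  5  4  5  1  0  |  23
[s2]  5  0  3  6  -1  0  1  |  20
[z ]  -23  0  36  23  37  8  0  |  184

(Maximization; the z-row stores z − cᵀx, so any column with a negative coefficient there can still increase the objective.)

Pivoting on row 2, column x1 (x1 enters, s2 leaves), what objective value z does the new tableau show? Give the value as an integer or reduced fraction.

276

Minimum ratio for x1: 20/5 = 4.
z changes by −(z-row coeff of x1)·ratio = −(-23)·4 = 92.
New z = 184 + 92 = 276.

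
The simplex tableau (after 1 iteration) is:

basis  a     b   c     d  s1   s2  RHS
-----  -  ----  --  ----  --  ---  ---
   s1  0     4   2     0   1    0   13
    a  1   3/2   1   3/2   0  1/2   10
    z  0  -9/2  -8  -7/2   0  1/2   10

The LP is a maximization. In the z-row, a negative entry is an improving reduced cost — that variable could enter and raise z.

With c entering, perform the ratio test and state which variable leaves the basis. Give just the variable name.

s1

Ratios: row 1 (s1): 13/2 = 13/2; row 2 (a): 10/1 = 10.
Minimum ratio 13/2 is in the s1 row, so s1 leaves.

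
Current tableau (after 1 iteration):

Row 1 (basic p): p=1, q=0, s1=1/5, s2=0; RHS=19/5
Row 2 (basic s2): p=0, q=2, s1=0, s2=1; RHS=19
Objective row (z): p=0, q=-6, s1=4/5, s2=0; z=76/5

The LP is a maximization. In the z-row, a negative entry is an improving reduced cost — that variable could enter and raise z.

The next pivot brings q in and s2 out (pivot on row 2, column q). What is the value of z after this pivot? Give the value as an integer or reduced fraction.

Minimum ratio for q: 19/2 = 19/2.
z changes by −(z-row coeff of q)·ratio = −(-6)·(19/2) = 57.
New z = 76/5 + 57 = 361/5.

361/5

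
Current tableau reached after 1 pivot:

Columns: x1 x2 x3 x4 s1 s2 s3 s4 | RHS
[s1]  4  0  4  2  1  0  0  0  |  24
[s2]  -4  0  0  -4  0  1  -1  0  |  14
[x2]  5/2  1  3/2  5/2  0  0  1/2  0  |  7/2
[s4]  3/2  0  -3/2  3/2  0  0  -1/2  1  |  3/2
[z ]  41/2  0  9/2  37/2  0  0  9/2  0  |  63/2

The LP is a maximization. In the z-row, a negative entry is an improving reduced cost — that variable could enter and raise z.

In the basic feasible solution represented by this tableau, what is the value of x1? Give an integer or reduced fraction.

0

x1 is nonbasic (not in the basis column), so its value in the current BFS is 0.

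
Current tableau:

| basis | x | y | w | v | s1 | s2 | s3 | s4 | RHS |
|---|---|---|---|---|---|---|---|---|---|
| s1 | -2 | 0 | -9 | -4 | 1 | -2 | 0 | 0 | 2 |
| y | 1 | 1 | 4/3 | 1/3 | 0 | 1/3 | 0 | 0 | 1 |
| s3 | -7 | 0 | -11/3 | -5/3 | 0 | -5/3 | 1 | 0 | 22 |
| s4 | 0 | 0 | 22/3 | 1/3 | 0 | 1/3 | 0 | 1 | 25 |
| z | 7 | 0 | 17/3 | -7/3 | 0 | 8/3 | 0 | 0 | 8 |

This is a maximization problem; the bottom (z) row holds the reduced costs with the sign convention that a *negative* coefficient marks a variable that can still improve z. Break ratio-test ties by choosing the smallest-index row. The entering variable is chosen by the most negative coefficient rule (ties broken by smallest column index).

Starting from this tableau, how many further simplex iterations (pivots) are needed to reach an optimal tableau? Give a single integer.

1

pivot: v in, y out → z = 15
No improving column remains; optimal.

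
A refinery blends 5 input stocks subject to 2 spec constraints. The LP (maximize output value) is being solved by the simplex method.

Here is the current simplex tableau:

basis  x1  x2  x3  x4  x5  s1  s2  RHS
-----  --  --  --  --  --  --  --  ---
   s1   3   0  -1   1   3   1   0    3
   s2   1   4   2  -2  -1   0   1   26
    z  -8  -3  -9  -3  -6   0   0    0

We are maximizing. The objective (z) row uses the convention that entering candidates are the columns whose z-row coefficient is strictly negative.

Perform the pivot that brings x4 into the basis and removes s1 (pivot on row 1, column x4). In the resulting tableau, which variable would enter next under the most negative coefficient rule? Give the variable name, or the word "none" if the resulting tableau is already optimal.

x3

Pivot element 1. New z-row = old z-row − (-3)·(row 1/1).
Updated z-row coefficients: x1: 1, x2: -3, x3: -12, x4: 0, x5: 3, s1: 3, s2: 0.
The most negative is -12 in column x3, so x3 would enter next.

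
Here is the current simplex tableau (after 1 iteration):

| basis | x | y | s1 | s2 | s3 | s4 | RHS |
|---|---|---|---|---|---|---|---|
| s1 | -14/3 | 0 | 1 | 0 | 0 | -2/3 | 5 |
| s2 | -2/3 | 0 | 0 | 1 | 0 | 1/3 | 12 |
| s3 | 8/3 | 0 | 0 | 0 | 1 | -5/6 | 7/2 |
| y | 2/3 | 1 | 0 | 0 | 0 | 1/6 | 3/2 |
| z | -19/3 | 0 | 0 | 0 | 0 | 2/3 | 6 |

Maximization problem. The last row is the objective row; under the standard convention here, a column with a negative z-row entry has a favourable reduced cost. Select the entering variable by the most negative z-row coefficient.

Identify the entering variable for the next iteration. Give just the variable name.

Objective-row coefficients: x: -19/3, y: 0, s1: 0, s2: 0, s3: 0, s4: 2/3.
The most negative is -19/3 in column x, so x enters.

x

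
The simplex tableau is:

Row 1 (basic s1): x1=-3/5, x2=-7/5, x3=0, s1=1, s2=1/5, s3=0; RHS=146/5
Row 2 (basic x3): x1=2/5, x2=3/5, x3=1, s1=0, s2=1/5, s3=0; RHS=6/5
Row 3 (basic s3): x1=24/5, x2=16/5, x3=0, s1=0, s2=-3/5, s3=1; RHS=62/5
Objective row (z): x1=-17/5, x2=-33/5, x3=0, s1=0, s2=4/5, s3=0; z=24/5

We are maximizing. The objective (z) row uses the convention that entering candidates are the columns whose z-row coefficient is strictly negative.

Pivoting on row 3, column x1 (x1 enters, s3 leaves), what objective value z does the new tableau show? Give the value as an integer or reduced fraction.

163/12

Minimum ratio for x1: (62/5)/(24/5) = 31/12.
z changes by −(z-row coeff of x1)·ratio = −(-17/5)·(31/12) = 527/60.
New z = 24/5 + (527/60) = 163/12.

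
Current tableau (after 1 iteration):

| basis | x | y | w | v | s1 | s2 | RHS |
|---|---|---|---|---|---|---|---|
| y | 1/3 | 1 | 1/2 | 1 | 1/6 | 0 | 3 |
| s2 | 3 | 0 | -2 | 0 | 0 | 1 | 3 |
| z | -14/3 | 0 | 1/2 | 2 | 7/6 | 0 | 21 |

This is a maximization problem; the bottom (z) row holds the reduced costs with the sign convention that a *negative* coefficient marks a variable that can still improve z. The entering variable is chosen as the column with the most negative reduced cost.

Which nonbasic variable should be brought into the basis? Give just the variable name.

x

Objective-row coefficients: x: -14/3, y: 0, w: 1/2, v: 2, s1: 7/6, s2: 0.
The most negative is -14/3 in column x, so x enters.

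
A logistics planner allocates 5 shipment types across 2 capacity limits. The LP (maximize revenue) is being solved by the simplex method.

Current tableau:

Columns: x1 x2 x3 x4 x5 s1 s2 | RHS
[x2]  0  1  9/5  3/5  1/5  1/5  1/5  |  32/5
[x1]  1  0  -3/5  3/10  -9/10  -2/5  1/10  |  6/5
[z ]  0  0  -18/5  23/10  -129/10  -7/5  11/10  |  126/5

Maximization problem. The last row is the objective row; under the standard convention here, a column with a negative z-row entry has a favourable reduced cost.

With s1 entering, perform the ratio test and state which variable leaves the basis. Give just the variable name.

Ratios: row 1 (x2): (32/5)/(1/5) = 32; row 2 (x1): entry -2/5 ≤ 0, skip.
Minimum ratio 32 is in the x2 row, so x2 leaves.

x2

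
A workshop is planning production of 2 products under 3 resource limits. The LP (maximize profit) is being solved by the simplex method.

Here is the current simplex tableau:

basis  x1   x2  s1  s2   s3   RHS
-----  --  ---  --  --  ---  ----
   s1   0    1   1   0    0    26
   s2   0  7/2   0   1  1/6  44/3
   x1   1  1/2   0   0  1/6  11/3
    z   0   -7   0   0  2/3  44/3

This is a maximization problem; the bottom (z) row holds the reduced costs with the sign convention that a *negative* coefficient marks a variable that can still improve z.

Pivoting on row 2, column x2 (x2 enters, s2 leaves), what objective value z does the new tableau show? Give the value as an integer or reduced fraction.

44

Minimum ratio for x2: (44/3)/(7/2) = 88/21.
z changes by −(z-row coeff of x2)·ratio = −(-7)·(88/21) = 88/3.
New z = 44/3 + (88/3) = 44.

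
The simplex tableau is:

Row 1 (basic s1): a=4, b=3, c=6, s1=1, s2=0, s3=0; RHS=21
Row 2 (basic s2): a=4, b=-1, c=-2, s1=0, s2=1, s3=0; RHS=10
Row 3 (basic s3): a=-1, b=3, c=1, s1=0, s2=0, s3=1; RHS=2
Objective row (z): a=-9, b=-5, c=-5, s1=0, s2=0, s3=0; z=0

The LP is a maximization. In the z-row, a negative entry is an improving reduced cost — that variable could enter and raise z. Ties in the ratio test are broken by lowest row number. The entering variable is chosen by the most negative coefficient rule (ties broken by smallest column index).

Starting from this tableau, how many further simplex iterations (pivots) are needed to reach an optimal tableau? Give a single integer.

pivot: a in, s2 out → z = 45/2
pivot: c in, s1 out → z = 569/16
pivot: b in, s3 out → z = 315/8
No improving column remains; optimal.

3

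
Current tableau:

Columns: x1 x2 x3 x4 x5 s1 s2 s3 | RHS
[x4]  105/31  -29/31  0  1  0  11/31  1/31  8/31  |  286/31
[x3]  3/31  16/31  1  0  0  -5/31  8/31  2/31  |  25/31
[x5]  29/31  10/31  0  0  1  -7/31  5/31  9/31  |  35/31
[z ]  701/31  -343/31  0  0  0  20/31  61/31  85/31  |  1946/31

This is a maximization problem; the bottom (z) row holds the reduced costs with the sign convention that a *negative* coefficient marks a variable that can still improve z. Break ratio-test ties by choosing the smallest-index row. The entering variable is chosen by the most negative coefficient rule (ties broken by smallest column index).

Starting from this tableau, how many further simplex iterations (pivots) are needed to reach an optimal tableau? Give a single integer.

pivot: x2 in, x3 out → z = 1281/16
pivot: s1 in, x4 out → z = 561
No improving column remains; optimal.

2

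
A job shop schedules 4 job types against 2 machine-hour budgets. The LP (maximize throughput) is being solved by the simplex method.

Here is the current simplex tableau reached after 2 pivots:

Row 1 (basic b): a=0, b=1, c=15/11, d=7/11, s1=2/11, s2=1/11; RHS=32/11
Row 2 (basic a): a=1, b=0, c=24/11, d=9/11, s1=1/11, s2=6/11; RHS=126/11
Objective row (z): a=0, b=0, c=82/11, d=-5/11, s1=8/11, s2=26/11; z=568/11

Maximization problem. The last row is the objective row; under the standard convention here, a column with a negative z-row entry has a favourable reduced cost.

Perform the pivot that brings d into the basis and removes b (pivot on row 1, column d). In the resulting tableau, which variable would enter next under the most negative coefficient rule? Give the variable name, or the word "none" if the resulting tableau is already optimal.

none

Pivot element 7/11. New z-row = old z-row − (-5/11)·(row 1/(7/11)).
Updated z-row coefficients: a: 0, b: 5/7, c: 59/7, d: 0, s1: 6/7, s2: 17/7.
No coefficient is strictly negative; the tableau after this pivot is optimal.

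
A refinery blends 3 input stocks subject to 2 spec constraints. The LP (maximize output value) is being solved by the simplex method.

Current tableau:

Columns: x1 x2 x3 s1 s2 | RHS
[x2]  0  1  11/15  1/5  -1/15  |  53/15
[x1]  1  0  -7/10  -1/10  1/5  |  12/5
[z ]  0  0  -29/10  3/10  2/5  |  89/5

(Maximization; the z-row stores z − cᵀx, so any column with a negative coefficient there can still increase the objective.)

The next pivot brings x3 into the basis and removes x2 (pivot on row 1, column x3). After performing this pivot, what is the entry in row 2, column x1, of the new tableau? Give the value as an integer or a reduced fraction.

1

Pivot element is row 1, column x3: 11/15.
Normalize row 1: new (row 1, x1) = 0/(11/15) = 0.
row 2 ← row 2 − (-7/10)·(new row 1): 1 − (-7/10)·0 = 1.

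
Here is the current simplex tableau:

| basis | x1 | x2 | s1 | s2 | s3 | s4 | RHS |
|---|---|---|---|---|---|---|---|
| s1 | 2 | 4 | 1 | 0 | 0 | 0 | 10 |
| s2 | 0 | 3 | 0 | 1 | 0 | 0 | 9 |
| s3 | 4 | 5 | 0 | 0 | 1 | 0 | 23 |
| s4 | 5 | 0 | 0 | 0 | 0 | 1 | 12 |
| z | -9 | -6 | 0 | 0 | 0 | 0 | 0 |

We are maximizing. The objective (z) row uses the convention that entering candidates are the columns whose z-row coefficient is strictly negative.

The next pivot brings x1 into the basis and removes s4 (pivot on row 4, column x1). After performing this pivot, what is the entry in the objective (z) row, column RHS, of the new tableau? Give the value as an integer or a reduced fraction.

108/5

Pivot element is row 4, column x1: 5.
Normalize row 4: new (row 4, RHS) = 12/5 = 12/5.
z-row ← z-row − (-9)·(new row 4): 0 − (-9)·(12/5) = 108/5.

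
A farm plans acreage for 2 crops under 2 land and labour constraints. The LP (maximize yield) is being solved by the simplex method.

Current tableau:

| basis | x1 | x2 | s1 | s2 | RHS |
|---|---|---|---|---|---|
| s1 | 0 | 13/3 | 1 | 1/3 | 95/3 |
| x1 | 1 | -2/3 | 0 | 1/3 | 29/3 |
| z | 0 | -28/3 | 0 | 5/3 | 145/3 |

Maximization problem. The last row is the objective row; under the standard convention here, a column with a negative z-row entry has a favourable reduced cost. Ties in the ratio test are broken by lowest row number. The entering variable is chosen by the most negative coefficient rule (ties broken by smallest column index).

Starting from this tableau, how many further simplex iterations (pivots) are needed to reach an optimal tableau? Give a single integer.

1

pivot: x2 in, s1 out → z = 1515/13
No improving column remains; optimal.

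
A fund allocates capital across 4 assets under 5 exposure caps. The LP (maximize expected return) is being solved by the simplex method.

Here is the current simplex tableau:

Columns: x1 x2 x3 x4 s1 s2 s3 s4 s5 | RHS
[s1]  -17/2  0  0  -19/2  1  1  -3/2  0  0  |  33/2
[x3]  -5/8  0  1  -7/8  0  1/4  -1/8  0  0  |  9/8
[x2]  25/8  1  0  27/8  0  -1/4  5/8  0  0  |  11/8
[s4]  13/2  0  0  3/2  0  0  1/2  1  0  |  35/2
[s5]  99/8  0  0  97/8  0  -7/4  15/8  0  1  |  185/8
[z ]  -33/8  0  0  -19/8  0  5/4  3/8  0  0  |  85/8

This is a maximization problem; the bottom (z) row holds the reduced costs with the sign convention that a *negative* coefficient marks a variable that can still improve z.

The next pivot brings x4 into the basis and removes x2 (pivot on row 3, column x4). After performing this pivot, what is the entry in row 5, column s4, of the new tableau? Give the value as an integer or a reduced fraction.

0

Pivot element is row 3, column x4: 27/8.
Normalize row 3: new (row 3, s4) = 0/(27/8) = 0.
row 5 ← row 5 − (97/8)·(new row 3): 0 − (97/8)·0 = 0.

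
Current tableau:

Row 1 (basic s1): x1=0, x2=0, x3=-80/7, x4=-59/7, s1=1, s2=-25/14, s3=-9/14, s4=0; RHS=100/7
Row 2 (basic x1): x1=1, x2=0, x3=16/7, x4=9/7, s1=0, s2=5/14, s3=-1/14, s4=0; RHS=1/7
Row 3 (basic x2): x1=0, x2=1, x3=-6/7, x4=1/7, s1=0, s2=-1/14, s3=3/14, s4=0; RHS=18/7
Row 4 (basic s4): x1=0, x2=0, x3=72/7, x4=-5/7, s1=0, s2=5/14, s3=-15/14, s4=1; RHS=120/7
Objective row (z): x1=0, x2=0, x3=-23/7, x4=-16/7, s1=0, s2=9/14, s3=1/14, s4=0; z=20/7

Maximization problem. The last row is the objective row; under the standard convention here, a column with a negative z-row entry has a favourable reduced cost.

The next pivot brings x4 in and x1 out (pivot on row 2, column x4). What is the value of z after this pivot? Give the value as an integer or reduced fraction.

28/9

Minimum ratio for x4: (1/7)/(9/7) = 1/9.
z changes by −(z-row coeff of x4)·ratio = −(-16/7)·(1/9) = 16/63.
New z = 20/7 + (16/63) = 28/9.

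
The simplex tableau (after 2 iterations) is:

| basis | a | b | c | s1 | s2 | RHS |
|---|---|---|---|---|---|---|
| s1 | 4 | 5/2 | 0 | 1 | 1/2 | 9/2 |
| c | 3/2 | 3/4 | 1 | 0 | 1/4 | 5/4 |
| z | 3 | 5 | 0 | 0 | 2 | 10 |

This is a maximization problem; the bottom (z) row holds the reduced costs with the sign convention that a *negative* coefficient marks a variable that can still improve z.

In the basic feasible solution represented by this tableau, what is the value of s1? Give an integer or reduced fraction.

9/2

s1 is basic (row 1); its value is the RHS of that row: 9/2.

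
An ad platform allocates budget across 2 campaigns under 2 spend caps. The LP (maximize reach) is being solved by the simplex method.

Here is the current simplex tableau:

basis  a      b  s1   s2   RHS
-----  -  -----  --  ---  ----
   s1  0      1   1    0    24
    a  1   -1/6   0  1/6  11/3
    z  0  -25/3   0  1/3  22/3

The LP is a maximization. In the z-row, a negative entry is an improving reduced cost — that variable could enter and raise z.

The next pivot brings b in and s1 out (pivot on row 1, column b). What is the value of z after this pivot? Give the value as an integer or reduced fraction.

Minimum ratio for b: 24/1 = 24.
z changes by −(z-row coeff of b)·ratio = −(-25/3)·24 = 200.
New z = 22/3 + 200 = 622/3.

622/3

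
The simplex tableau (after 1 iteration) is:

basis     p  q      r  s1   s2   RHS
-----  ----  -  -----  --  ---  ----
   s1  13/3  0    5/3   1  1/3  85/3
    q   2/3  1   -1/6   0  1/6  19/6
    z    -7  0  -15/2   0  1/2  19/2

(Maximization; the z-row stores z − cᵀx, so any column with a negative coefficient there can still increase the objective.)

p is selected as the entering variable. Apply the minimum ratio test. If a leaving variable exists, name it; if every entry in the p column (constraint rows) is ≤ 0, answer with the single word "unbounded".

Ratios: row 1 (s1): (85/3)/(13/3) = 85/13; row 2 (q): (19/6)/(2/3) = 19/4.
Minimum ratio is in the q row, so q leaves.

q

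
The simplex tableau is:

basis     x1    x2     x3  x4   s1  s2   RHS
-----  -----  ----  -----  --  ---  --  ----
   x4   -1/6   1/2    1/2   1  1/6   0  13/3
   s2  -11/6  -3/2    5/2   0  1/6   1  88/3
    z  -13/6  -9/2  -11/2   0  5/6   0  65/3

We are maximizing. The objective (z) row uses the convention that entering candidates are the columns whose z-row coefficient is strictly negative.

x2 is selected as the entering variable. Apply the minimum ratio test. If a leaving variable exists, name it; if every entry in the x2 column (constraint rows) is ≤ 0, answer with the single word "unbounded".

Ratios: row 1 (x4): (13/3)/(1/2) = 26/3; row 2 (s2): entry -3/2 ≤ 0, skip.
Minimum ratio is in the x4 row, so x4 leaves.

x4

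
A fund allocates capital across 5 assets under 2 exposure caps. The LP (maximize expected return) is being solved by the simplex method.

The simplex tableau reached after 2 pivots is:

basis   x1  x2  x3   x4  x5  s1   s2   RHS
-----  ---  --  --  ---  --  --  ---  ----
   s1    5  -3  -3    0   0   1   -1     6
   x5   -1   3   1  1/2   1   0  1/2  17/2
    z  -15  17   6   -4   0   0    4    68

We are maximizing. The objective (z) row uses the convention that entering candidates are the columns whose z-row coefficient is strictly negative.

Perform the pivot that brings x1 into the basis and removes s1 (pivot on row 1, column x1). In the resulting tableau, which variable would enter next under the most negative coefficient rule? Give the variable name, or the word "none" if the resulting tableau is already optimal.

x4

Pivot element 5. New z-row = old z-row − (-15)·(row 1/5).
Updated z-row coefficients: x1: 0, x2: 8, x3: -3, x4: -4, x5: 0, s1: 3, s2: 1.
The most negative is -4 in column x4, so x4 would enter next.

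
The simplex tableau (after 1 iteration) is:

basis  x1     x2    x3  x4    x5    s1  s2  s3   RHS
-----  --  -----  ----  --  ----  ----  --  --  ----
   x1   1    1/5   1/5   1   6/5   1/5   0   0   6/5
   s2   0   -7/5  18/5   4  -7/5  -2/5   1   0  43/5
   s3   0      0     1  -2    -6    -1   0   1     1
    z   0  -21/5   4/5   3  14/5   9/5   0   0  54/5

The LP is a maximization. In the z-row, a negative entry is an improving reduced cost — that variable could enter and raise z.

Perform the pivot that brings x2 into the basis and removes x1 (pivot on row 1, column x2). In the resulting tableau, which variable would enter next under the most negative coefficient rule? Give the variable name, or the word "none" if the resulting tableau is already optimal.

none

Pivot element 1/5. New z-row = old z-row − (-21/5)·(row 1/(1/5)).
Updated z-row coefficients: x1: 21, x2: 0, x3: 5, x4: 24, x5: 28, s1: 6, s2: 0, s3: 0.
No coefficient is strictly negative; the tableau after this pivot is optimal.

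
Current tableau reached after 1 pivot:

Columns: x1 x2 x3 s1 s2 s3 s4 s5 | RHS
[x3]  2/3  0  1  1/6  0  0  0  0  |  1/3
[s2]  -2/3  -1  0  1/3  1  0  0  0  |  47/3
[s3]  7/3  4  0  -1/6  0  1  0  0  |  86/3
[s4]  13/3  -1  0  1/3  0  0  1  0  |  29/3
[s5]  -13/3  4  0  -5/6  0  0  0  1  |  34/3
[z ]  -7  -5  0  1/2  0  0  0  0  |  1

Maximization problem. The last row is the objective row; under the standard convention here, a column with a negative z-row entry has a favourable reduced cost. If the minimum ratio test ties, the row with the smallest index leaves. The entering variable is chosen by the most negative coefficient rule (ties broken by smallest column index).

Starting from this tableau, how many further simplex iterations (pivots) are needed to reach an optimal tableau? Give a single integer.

pivot: x1 in, x3 out → z = 9/2
pivot: x2 in, s5 out → z = 171/8
No improving column remains; optimal.

2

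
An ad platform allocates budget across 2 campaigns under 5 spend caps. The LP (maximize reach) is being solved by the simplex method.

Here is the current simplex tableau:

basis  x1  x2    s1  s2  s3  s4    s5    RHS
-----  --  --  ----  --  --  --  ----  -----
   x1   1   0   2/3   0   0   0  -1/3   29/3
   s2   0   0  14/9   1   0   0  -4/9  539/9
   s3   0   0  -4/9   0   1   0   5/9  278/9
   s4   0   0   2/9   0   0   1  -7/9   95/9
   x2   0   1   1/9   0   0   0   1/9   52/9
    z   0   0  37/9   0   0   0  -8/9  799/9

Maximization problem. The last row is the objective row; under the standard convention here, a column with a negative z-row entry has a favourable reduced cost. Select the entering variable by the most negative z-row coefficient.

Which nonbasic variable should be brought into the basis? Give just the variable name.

Objective-row coefficients: x1: 0, x2: 0, s1: 37/9, s2: 0, s3: 0, s4: 0, s5: -8/9.
The most negative is -8/9 in column s5, so s5 enters.

s5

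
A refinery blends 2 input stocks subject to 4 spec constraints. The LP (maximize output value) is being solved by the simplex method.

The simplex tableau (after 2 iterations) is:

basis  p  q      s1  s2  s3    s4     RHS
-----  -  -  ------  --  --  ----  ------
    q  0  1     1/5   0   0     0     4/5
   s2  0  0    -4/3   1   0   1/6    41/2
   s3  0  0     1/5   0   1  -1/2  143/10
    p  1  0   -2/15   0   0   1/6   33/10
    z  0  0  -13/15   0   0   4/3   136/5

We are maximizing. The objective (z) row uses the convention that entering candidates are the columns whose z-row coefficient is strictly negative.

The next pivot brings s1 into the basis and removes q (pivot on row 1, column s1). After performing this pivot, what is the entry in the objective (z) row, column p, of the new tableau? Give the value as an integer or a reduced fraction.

Pivot element is row 1, column s1: 1/5.
Normalize row 1: new (row 1, p) = 0/(1/5) = 0.
z-row ← z-row − (-13/15)·(new row 1): 0 − (-13/15)·0 = 0.

0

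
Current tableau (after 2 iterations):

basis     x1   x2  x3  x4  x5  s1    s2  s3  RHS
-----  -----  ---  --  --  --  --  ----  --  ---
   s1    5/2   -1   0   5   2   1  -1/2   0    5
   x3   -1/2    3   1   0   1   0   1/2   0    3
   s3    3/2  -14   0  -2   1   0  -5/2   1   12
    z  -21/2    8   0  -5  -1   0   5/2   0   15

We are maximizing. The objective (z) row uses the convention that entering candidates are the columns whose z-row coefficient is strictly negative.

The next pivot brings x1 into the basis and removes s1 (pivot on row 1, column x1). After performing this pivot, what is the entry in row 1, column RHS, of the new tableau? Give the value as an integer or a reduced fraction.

2

Pivot element is row 1, column x1: 5/2.
Normalize row 1: new (row 1, RHS) = 5/(5/2) = 2.
Row 1 is the pivot row, so the entry is 2.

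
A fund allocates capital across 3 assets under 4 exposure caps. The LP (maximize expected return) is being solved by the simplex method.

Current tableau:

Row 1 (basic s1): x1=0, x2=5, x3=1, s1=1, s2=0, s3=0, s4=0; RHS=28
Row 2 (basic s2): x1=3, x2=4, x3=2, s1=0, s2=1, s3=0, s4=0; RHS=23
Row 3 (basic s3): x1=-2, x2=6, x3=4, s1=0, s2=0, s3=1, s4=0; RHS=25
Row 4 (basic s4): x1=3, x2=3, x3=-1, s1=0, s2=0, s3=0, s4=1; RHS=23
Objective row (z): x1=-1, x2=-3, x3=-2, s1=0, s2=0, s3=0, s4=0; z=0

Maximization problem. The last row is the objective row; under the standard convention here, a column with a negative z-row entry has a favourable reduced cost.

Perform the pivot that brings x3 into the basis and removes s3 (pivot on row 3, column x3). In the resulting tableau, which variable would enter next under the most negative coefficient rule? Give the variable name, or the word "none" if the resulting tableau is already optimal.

Pivot element 4. New z-row = old z-row − (-2)·(row 3/4).
Updated z-row coefficients: x1: -2, x2: 0, x3: 0, s1: 0, s2: 0, s3: 1/2, s4: 0.
The most negative is -2 in column x1, so x1 would enter next.

x1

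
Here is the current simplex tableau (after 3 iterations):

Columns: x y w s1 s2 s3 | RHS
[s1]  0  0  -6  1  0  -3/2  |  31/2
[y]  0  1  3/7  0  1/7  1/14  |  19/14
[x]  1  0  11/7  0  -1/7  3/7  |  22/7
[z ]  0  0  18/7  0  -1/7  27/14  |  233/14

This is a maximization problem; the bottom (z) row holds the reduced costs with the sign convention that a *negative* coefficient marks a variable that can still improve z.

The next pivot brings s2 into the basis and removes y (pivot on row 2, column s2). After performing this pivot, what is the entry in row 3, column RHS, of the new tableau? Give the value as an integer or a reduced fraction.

9/2

Pivot element is row 2, column s2: 1/7.
Normalize row 2: new (row 2, RHS) = (19/14)/(1/7) = 19/2.
row 3 ← row 3 − (-1/7)·(new row 2): 22/7 − (-1/7)·(19/2) = 9/2.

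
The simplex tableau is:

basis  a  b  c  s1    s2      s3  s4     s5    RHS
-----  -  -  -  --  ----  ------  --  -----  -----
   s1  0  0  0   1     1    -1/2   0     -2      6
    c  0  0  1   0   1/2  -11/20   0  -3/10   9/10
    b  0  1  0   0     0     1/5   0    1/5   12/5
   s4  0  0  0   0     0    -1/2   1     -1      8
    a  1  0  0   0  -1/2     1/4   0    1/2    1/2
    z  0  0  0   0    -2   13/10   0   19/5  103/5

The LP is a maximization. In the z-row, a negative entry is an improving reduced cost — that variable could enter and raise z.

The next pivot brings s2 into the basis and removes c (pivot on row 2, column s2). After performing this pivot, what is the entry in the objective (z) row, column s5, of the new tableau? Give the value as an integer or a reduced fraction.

13/5

Pivot element is row 2, column s2: 1/2.
Normalize row 2: new (row 2, s5) = (-3/10)/(1/2) = -3/5.
z-row ← z-row − (-2)·(new row 2): 19/5 − (-2)·(-3/5) = 13/5.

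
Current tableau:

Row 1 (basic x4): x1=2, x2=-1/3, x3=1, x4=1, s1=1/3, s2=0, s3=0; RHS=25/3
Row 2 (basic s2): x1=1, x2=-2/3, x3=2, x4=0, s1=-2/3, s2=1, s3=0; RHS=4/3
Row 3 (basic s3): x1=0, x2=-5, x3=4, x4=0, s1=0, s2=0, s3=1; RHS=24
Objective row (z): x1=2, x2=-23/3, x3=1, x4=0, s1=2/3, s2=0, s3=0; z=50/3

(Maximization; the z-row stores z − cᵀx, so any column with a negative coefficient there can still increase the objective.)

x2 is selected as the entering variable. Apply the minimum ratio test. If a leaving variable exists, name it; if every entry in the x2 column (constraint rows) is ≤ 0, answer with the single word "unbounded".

x2-column entries: row 1: -1/3, row 2: -2/3, row 3: -5. All ≤ 0, so x2 can increase without bound; the LP is unbounded in this direction.

unbounded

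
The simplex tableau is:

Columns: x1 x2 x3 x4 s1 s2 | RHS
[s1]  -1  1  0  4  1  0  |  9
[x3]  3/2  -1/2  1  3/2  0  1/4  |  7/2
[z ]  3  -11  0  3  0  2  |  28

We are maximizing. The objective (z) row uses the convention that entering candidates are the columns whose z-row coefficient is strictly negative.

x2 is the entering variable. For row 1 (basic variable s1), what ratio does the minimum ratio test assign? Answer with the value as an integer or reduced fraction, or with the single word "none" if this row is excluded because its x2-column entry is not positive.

9

Ratio = RHS / (x2 entry) = 9 / 1 = 9.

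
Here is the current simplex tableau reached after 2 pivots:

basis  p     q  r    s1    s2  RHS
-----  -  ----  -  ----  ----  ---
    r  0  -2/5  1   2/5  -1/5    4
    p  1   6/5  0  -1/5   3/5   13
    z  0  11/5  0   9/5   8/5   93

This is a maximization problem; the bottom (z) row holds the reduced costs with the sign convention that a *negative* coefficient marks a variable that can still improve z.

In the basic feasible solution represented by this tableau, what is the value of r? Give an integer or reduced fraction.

4

r is basic (row 1); its value is the RHS of that row: 4.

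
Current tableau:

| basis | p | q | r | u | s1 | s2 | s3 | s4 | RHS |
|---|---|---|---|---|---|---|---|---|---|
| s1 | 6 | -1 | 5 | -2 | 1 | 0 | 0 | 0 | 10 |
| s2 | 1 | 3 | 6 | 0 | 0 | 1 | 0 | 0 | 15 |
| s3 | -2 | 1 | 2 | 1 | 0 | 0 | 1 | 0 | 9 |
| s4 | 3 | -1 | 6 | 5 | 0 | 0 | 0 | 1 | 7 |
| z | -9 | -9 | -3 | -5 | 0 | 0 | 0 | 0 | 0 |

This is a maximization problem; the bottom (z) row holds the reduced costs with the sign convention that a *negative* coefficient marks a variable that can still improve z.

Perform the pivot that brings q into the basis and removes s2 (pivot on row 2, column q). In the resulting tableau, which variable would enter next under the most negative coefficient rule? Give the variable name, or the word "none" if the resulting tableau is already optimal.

p

Pivot element 3. New z-row = old z-row − (-9)·(row 2/3).
Updated z-row coefficients: p: -6, q: 0, r: 15, u: -5, s1: 0, s2: 3, s3: 0, s4: 0.
The most negative is -6 in column p, so p would enter next.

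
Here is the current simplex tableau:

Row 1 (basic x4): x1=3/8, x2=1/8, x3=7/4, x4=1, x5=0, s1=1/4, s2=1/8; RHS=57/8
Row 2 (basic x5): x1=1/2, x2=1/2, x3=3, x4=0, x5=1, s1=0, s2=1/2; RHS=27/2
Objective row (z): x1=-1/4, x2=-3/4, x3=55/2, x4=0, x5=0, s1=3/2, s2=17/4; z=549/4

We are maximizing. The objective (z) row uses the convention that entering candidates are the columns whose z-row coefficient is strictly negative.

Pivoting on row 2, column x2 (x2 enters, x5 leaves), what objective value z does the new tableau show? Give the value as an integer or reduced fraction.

Minimum ratio for x2: (27/2)/(1/2) = 27.
z changes by −(z-row coeff of x2)·ratio = −(-3/4)·27 = 81/4.
New z = 549/4 + (81/4) = 315/2.

315/2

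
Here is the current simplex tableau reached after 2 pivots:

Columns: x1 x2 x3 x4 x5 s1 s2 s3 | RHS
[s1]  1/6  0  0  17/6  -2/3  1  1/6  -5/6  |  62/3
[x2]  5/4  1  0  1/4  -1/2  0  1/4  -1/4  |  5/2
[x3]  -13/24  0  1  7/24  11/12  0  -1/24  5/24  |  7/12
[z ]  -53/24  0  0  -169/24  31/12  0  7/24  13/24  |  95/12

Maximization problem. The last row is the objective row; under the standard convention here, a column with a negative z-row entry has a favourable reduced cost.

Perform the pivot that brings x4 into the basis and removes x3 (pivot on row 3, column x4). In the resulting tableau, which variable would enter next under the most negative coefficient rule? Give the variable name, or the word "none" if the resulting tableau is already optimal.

x1

Pivot element 7/24. New z-row = old z-row − (-169/24)·(row 3/(7/24)).
Updated z-row coefficients: x1: -107/7, x2: 0, x3: 169/7, x4: 0, x5: 173/7, s1: 0, s2: -5/7, s3: 39/7.
The most negative is -107/7 in column x1, so x1 would enter next.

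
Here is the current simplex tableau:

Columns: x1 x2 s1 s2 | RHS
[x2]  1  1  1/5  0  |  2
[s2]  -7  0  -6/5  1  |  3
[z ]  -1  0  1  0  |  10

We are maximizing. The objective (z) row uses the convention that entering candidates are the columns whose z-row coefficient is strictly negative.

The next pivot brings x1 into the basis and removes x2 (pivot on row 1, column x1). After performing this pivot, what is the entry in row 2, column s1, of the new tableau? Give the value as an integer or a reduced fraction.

1/5

Pivot element is row 1, column x1: 1.
Normalize row 1: new (row 1, s1) = (1/5)/1 = 1/5.
row 2 ← row 2 − (-7)·(new row 1): -6/5 − (-7)·(1/5) = 1/5.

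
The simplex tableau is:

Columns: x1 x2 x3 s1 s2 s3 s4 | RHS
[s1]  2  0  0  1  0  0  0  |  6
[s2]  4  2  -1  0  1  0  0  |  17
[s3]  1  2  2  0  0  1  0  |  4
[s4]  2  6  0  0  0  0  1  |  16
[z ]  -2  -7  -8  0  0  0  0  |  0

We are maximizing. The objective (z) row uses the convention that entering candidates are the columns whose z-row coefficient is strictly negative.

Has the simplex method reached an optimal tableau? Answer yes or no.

no

Column x1 has objective-row coefficient -2, which is negative; an improving pivot exists, so not yet optimal.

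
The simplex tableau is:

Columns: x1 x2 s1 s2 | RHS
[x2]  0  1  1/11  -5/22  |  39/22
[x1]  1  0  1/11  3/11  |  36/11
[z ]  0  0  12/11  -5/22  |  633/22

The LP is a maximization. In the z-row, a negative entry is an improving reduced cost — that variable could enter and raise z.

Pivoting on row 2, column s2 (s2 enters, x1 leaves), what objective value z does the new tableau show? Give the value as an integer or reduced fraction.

63/2

Minimum ratio for s2: (36/11)/(3/11) = 12.
z changes by −(z-row coeff of s2)·ratio = −(-5/22)·12 = 30/11.
New z = 633/22 + (30/11) = 63/2.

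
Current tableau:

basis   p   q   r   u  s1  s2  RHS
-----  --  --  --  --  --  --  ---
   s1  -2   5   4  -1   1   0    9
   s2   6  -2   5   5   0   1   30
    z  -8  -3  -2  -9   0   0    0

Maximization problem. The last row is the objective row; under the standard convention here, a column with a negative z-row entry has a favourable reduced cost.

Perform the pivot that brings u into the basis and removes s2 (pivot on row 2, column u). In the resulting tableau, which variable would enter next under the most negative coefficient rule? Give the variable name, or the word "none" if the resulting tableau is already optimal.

q

Pivot element 5. New z-row = old z-row − (-9)·(row 2/5).
Updated z-row coefficients: p: 14/5, q: -33/5, r: 7, u: 0, s1: 0, s2: 9/5.
The most negative is -33/5 in column q, so q would enter next.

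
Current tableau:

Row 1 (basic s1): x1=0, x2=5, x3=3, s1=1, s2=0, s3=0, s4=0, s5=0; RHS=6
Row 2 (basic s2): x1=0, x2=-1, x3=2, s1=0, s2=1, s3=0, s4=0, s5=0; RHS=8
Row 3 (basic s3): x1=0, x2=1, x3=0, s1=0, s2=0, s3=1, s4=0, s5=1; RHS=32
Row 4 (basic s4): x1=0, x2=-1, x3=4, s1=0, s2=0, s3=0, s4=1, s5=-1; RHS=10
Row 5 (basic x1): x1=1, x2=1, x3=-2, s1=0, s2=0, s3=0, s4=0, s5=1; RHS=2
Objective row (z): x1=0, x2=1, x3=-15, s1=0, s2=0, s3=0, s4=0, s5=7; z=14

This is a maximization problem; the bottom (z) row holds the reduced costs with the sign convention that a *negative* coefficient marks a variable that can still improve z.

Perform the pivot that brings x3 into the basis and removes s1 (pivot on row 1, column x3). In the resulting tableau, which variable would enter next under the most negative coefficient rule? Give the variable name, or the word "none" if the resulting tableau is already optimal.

none

Pivot element 3. New z-row = old z-row − (-15)·(row 1/3).
Updated z-row coefficients: x1: 0, x2: 26, x3: 0, s1: 5, s2: 0, s3: 0, s4: 0, s5: 7.
No coefficient is strictly negative; the tableau after this pivot is optimal.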